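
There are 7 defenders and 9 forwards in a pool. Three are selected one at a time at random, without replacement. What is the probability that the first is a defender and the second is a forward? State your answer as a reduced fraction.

21/80

Multiply the conditional probabilities at each draw: 7/16 · 9/15 = 63/240 = 21/80.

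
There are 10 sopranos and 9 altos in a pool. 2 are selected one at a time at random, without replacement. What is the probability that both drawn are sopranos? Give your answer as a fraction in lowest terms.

5/19

Multiply the conditional probabilities at each draw: 10/19 · 9/18 = 90/342 = 5/19.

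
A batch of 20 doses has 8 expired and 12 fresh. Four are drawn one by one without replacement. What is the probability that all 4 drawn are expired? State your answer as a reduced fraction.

Multiply the conditional probabilities at each draw: 8/20 · 7/19 · 6/18 · 5/17 = 1680/116280 = 14/969.

14/969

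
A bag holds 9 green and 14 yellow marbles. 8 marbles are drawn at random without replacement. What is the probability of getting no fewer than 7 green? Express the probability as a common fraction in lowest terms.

There are C(23,8) = 490314 ways to choose the 8.
Favorable selections (no fewer than 7 green): C(9,7)·C(14,1) + C(9,8)·C(14,0) = 504 + 9 = 513.
Probability = 513/490314 = 9/8602.

9/8602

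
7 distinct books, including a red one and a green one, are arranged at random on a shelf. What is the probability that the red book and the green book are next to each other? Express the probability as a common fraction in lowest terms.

There are 7! = 5040 arrangements.
Treat the red book and the green book as a block: 6! arrangements of the blocks × 2 orders within the block = 2·720 = 1440.
Probability = 1440/5040 = 2/7.

2/7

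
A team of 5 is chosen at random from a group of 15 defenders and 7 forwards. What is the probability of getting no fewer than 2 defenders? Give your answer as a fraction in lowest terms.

Total selections: C(22,5) = 26334.
Count the complement (fewer than 2 defenders): C(15,0)·C(7,5) + C(15,1)·C(7,4) = 21 + 525 = 546.
Probability = 1 − 546/26334 = 25788/26334 = 614/627.

614/627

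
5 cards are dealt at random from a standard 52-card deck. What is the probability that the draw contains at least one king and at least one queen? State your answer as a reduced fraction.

6509/64974

There are C(52,5) = 2598960 possible draws.
By inclusion-exclusion on the complements, draws missing all kings or all queens: C(48,5) + C(48,5) − C(44,5) = 1712304 + 1712304 − 1086008 = 2338600.
So draws with at least one of each: 2598960 − 2338600 = 260360, probability 260360/2598960 = 6509/64974.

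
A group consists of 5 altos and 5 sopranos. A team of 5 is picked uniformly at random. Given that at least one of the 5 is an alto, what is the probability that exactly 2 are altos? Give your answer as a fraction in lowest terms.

Work in counts. Selections with at least one alto: C(10,5) − C(5,5) = 252 − 1 = 251.
Of those, selections where exactly 2 are altos: C(5,2)·C(5,3) = 10·10 = 100.
Conditional probability = 100/251.

100/251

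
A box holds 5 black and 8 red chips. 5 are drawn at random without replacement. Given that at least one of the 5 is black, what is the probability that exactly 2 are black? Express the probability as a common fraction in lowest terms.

Work in counts. Selections with at least one black: C(13,5) − C(8,5) = 1287 − 56 = 1231.
Of those, selections where exactly 2 are black: C(5,2)·C(8,3) = 10·56 = 560.
Conditional probability = 560/1231.

560/1231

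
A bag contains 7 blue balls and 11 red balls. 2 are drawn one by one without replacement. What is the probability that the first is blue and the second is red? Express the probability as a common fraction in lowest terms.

Multiply the conditional probabilities at each draw: 7/18 · 11/17 = 77/306.

77/306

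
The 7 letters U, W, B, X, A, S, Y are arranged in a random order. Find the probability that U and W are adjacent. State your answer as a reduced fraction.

There are 7! = 5040 arrangements.
Treat U and W as a block: 6! arrangements of the blocks × 2 orders within the block = 2·720 = 1440.
Probability = 1440/5040 = 2/7.

2/7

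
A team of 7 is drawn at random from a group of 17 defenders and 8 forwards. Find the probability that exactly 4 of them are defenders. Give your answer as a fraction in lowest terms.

There are C(25,7) = 480700 ways to choose 7 from 25.
Selections with exactly 4 defenders: choose 4 of the 17 defenders and 3 of the 8 forwards, C(17,4)·C(8,3) = 2380·56 = 133280.
Probability = 133280/480700 = 6664/24035.

6664/24035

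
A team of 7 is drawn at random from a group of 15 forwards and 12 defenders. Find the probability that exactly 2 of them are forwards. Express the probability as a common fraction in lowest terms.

The sample space is all 7-subsets of the 27: C(27,7) = 888030.
Selections with exactly 2 forwards: choose 2 of the 15 forwards and 5 of the 12 defenders, C(15,2)·C(12,5) = 105·792 = 83160.
Probability = 83160/888030 = 28/299.

28/299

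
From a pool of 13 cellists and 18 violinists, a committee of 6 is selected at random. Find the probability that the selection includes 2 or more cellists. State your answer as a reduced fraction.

There are C(31,6) = 736281 ways to choose the 6.
Favorable selections (2 or more cellists): C(13,2)·C(18,4) + C(13,3)·C(18,3) + C(13,4)·C(18,2) + C(13,5)·C(18,1) + C(13,6)·C(18,0) = 238680 + 233376 + 109395 + 23166 + 1716 = 606333.
Probability = 606333/736281 = 2221/2697.

2221/2697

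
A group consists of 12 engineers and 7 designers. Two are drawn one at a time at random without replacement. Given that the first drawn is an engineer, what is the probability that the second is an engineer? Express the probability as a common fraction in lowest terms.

11/18

After removing one engineer, 18 remain: 11 engineers and 7 designers.
So the probability the next is an engineer is 11/18.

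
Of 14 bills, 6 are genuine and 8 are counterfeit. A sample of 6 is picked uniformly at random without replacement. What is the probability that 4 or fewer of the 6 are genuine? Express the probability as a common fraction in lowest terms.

422/429

There are C(14,6) = 3003 ways to choose the 6.
Favorable selections (4 or fewer genuine): C(6,0)·C(8,6) + C(6,1)·C(8,5) + C(6,2)·C(8,4) + C(6,3)·C(8,3) + C(6,4)·C(8,2) = 28 + 336 + 1050 + 1120 + 420 = 2954.
Probability = 2954/3003 = 422/429.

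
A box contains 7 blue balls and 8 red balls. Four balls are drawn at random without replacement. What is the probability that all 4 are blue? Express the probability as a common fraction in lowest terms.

1/39

There are C(15,4) = 1365 possible selections.
Selections with all blue: C(7,4) = 35.
Probability = 35/1365 = 1/39.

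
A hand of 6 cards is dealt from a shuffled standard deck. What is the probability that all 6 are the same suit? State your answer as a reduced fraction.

There are C(52,6) = 20358520 possible 6-card hands.
Hands of one suit: 4 suits × C(13,6) = 4·1716 = 6864.
Probability = 6864/20358520 = 66/195755.

66/195755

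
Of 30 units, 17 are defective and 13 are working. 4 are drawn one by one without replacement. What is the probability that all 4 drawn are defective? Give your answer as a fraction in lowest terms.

Multiply the conditional probabilities at each draw: 17/30 · 16/29 · 15/28 · 14/27 = 57120/657720 = 68/783.

68/783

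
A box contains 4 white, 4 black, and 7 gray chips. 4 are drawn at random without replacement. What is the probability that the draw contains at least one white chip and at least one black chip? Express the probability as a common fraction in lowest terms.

148/273

There are C(15,4) = 1365 possible draws.
By inclusion-exclusion on the complements, draws missing all white or all black: C(11,4) + C(11,4) − C(7,4) = 330 + 330 − 35 = 625.
So draws with at least one of each: 1365 − 625 = 740, probability 740/1365 = 148/273.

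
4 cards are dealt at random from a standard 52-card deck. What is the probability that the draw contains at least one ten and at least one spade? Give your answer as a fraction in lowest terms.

There are C(52,4) = 270725 possible draws.
By inclusion-exclusion on the complements, draws missing all tens or all spades: C(48,4) + C(39,4) − C(36,4) = 194580 + 82251 − 58905 = 217926.
So draws with at least one of each: 270725 − 217926 = 52799, probability 52799/270725.

52799/270725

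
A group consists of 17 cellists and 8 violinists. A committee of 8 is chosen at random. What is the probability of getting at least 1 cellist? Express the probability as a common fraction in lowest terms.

There are C(25,8) = 1081575 ways to choose the 8.
The complement is all 8 are violinists: C(8,8) = 1.
Probability = 1 − 1/1081575 = 1081574/1081575.

1081574/1081575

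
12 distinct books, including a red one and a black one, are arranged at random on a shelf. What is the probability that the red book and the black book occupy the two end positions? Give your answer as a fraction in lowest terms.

1/66

There are 12! = 479001600 arrangements.
Place the red book and the black book at the ends in 2 ways, arrange the remaining 10 in 10! = 3628800 ways: 2·3628800 = 7257600.
Probability = 7257600/479001600 = 1/66.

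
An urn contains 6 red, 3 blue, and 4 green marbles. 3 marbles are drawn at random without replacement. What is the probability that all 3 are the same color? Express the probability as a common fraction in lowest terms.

25/286

There are C(13,3) = 286 ways to draw 3 marbles.
All same color: C(6,3) + C(3,3) + C(4,3) = 20 + 1 + 4 = 25.
Probability = 25/286.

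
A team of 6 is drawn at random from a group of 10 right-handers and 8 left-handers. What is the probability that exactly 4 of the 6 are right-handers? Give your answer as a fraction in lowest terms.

70/221

There are C(18,6) = 18564 ways to choose 6 from 18.
Selections with exactly 4 right-handers: choose 4 of the 10 right-handers and 2 of the 8 left-handers, C(10,4)·C(8,2) = 210·28 = 5880.
Probability = 5880/18564 = 70/221.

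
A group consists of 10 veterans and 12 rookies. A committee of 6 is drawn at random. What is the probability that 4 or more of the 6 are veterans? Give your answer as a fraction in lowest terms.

74/323

There are C(22,6) = 74613 ways to choose the 6.
Favorable selections (4 or more veterans): C(10,4)·C(12,2) + C(10,5)·C(12,1) + C(10,6)·C(12,0) = 13860 + 3024 + 210 = 17094.
Probability = 17094/74613 = 74/323.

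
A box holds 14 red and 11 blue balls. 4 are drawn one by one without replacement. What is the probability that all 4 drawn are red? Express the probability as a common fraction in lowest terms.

Multiply the conditional probabilities at each draw: 14/25 · 13/24 · 12/23 · 11/22 = 24024/303600 = 91/1150.

91/1150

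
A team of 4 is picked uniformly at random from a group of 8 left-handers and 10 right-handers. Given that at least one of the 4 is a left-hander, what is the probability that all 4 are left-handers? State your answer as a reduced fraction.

7/285

Work in counts. Selections with at least one left-hander: C(18,4) − C(10,4) = 3060 − 210 = 2850.
Of those, selections where all 4 are left-handers: C(8,4) = 70.
Conditional probability = 70/2850 = 7/285.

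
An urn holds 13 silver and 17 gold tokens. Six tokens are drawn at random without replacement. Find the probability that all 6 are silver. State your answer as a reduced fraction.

44/15225

There are C(30,6) = 593775 possible selections.
Selections with all silver: C(13,6) = 1716.
Probability = 1716/593775 = 44/15225.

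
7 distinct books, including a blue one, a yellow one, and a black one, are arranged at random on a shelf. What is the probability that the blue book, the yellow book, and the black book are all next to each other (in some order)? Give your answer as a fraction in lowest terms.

There are 7! = 5040 arrangements.
Treat the three as one block: 5! placements × 3! orders within the block = 120·6 = 720.
Probability = 720/5040 = 1/7.

1/7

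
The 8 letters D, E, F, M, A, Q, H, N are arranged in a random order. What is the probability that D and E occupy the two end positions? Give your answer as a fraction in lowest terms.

1/28

There are 8! = 40320 arrangements.
Place D and E at the ends in 2 ways, arrange the remaining 6 in 6! = 720 ways: 2·720 = 1440.
Probability = 1440/40320 = 1/28.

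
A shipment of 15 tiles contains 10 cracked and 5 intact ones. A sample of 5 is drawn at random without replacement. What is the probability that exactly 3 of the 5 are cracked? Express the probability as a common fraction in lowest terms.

400/1001

There are C(15,5) = 3003 ways to choose 5 from 15.
Selections with exactly 3 cracked: choose 3 of the 10 cracked and 2 of the 5 intact, C(10,3)·C(5,2) = 120·10 = 1200.
Probability = 1200/3003 = 400/1001.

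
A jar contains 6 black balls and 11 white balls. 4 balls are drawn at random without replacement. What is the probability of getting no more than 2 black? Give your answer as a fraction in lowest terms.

429/476

There are C(17,4) = 2380 ways to choose the 4.
Count the complement (more than 2 black): C(6,3)·C(11,1) + C(6,4)·C(11,0) = 220 + 15 = 235.
Probability = 1 − 235/2380 = 2145/2380 = 429/476.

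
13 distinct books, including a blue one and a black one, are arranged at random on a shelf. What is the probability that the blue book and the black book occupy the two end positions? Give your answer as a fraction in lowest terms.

1/78

There are 13! = 6227020800 arrangements.
Place the blue book and the black book at the ends in 2 ways, arrange the remaining 11 in 11! = 39916800 ways: 2·39916800 = 79833600.
Probability = 79833600/6227020800 = 1/78.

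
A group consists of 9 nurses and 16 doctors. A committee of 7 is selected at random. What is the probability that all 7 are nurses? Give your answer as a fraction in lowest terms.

9/120175

There are C(25,7) = 480700 possible selections.
Selections with all nurses: C(9,7) = 36.
Probability = 36/480700 = 9/120175.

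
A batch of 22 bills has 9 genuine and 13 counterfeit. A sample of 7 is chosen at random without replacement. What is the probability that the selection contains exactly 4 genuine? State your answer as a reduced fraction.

273/1292

The sample space is all 7-subsets of the 22: C(22,7) = 170544.
Selections with exactly 4 genuine: choose 4 of the 9 genuine and 3 of the 13 counterfeit, C(9,4)·C(13,3) = 126·286 = 36036.
Probability = 36036/170544 = 273/1292.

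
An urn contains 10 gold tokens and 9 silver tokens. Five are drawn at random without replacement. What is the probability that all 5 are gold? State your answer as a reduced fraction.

7/323

There are C(19,5) = 11628 possible selections.
Selections with all gold: C(10,5) = 252.
Probability = 252/11628 = 7/323.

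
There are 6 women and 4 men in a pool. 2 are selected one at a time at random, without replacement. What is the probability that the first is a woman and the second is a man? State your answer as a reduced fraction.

Multiply the conditional probabilities at each draw: 6/10 · 4/9 = 24/90 = 4/15.

4/15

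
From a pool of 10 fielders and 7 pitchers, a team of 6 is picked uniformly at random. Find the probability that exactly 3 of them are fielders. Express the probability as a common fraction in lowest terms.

There are C(17,6) = 12376 ways to choose 6 from 17.
Selections with exactly 3 fielders: choose 3 of the 10 fielders and 3 of the 7 pitchers, C(10,3)·C(7,3) = 120·35 = 4200.
Probability = 4200/12376 = 75/221.

75/221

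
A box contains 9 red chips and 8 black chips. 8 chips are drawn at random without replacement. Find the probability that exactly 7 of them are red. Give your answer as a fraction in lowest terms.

There are C(17,8) = 24310 ways to choose 8 from 17.
Selections with exactly 7 red: choose 7 of the 9 red and 1 of the 8 black, C(9,7)·C(8,1) = 36·8 = 288.
Probability = 288/24310 = 144/12155.

144/12155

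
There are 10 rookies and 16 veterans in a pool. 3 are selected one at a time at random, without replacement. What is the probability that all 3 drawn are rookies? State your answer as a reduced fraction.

Multiply the conditional probabilities at each draw: 10/26 · 9/25 · 8/24 = 720/15600 = 3/65.

3/65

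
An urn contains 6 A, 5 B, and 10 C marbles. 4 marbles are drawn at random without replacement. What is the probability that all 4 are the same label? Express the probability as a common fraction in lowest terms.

There are C(21,4) = 5985 ways to draw 4 marbles.
All same label: C(6,4) + C(5,4) + C(10,4) = 15 + 5 + 210 = 230.
Probability = 230/5985 = 46/1197.

46/1197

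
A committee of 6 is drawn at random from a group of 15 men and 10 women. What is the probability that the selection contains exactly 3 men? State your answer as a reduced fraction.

There are C(25,6) = 177100 ways to choose 6 from 25.
Selections with exactly 3 men: choose 3 of the 15 men and 3 of the 10 women, C(15,3)·C(10,3) = 455·120 = 54600.
Probability = 54600/177100 = 78/253.

78/253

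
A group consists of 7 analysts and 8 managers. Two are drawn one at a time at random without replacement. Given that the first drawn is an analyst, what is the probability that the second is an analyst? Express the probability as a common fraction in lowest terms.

3/7

After removing one analyst, 14 remain: 6 analysts and 8 managers.
So the probability the next is an analyst is 6/14 = 3/7.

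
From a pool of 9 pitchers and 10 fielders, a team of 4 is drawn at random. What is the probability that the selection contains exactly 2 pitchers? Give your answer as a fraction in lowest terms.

135/323

Total number of selections: C(19,4) = 3876.
Selections with exactly 2 pitchers: choose 2 of the 9 pitchers and 2 of the 10 fielders, C(9,2)·C(10,2) = 36·45 = 1620.
Probability = 1620/3876 = 135/323.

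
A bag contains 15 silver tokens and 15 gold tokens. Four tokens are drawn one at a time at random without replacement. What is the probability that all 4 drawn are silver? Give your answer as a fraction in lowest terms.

13/261

Multiply the conditional probabilities at each draw: 15/30 · 14/29 · 13/28 · 12/27 = 32760/657720 = 13/261.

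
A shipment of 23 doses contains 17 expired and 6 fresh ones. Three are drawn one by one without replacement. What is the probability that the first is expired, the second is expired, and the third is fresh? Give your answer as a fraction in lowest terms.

272/1771

Multiply the conditional probabilities at each draw: 17/23 · 16/22 · 6/21 = 1632/10626 = 272/1771.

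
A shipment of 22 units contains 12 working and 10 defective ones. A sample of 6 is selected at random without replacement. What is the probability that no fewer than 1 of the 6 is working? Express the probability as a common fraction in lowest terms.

There are C(22,6) = 74613 ways to choose the 6.
Favorable selections (no fewer than 1 working): C(12,1)·C(10,5) + C(12,2)·C(10,4) + C(12,3)·C(10,3) + C(12,4)·C(10,2) + C(12,5)·C(10,1) + C(12,6)·C(10,0) = 3024 + 13860 + 26400 + 22275 + 7920 + 924 = 74403.
Probability = 74403/74613 = 3543/3553.

3543/3553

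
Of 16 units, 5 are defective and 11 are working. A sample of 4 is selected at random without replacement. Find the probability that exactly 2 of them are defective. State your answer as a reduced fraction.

Total number of selections: C(16,4) = 1820.
Selections with exactly 2 defective: choose 2 of the 5 defective and 2 of the 11 working, C(5,2)·C(11,2) = 10·55 = 550.
Probability = 550/1820 = 55/182.

55/182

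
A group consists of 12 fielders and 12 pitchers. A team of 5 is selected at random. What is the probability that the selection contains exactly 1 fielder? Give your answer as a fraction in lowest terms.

The sample space is all 5-subsets of the 24: C(24,5) = 42504.
Selections with exactly 1 fielder: choose 1 of the 12 fielders and 4 of the 12 pitchers, C(12,1)·C(12,4) = 12·495 = 5940.
Probability = 5940/42504 = 45/322.

45/322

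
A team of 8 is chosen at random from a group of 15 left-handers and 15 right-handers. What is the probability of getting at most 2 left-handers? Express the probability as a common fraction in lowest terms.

3223/30015

Total selections: C(30,8) = 5852925.
Favorable selections (at most 2 left-handers): C(15,0)·C(15,8) + C(15,1)·C(15,7) + C(15,2)·C(15,6) = 6435 + 96525 + 525525 = 628485.
Probability = 628485/5852925 = 3223/30015.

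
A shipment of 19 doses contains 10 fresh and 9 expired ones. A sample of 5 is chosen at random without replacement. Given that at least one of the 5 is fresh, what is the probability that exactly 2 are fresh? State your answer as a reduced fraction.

70/213

Work in counts. Selections with at least one fresh: C(19,5) − C(9,5) = 11628 − 126 = 11502.
Of those, selections where exactly 2 are fresh: C(10,2)·C(9,3) = 45·84 = 3780.
Conditional probability = 3780/11502 = 70/213.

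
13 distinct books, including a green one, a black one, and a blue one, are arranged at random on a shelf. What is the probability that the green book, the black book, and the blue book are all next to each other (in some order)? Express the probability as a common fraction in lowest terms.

There are 13! = 6227020800 arrangements.
Treat the three as one block: 11! placements × 3! orders within the block = 39916800·6 = 239500800.
Probability = 239500800/6227020800 = 1/26.

1/26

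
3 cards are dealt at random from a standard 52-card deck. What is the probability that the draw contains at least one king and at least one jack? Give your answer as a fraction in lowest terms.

There are C(52,3) = 22100 possible draws.
By inclusion-exclusion on the complements, draws missing all kings or all jacks: C(48,3) + C(48,3) − C(44,3) = 17296 + 17296 − 13244 = 21348.
So draws with at least one of each: 22100 − 21348 = 752, probability 752/22100 = 188/5525.

188/5525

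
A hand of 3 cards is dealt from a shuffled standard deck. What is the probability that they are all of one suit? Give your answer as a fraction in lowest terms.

There are C(52,3) = 22100 possible 3-card hands.
Hands of one suit: 4 suits × C(13,3) = 4·286 = 1144.
Probability = 1144/22100 = 22/425.

22/425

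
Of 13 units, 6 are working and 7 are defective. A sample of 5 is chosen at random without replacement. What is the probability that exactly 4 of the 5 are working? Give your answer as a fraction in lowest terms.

35/429

There are C(13,5) = 1287 ways to choose 5 from 13.
Selections with exactly 4 working: choose 4 of the 6 working and 1 of the 7 defective, C(6,4)·C(7,1) = 15·7 = 105.
Probability = 105/1287 = 35/429.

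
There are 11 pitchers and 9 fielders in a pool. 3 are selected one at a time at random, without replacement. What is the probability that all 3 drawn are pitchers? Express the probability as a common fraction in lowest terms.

Multiply the conditional probabilities at each draw: 11/20 · 10/19 · 9/18 = 990/6840 = 11/76.

11/76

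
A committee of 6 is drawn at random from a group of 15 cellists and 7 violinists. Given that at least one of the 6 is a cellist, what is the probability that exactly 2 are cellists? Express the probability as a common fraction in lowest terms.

Work in counts. Selections with at least one cellist: C(22,6) − C(7,6) = 74613 − 7 = 74606.
Of those, selections where exactly 2 are cellists: C(15,2)·C(7,4) = 105·35 = 3675.
Conditional probability = 3675/74606 = 525/10658.

525/10658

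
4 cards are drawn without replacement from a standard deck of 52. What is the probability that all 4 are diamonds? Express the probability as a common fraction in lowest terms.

11/4165

There are C(52,4) = 270725 possible 4-card hands.
Hands that are all diamonds: C(13,4) = 715.
Probability = 715/270725 = 11/4165.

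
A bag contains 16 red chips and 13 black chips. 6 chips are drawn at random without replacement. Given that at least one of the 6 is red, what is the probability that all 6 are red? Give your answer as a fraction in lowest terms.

Work in counts. Selections with at least one red: C(29,6) − C(13,6) = 475020 − 1716 = 473304.
Of those, selections where all 6 are red: C(16,6) = 8008.
Conditional probability = 8008/473304 = 77/4551.

77/4551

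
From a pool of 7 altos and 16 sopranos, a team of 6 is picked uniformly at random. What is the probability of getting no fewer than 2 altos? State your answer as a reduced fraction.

Total selections: C(23,6) = 100947.
Count the complement (fewer than 2 altos): C(7,0)·C(16,6) + C(7,1)·C(16,5) = 8008 + 30576 = 38584.
Probability = 1 − 38584/100947 = 62363/100947 = 8909/14421.

8909/14421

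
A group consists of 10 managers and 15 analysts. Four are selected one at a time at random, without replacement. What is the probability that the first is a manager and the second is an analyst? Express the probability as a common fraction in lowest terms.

1/4

Multiply the conditional probabilities at each draw: 10/25 · 15/24 = 150/600 = 1/4.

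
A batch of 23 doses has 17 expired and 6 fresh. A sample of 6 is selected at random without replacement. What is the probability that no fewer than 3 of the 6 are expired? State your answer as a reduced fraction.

98804/100947

Total selections: C(23,6) = 100947.
Count the complement (fewer than 3 expired): C(17,0)·C(6,6) + C(17,1)·C(6,5) + C(17,2)·C(6,4) = 1 + 102 + 2040 = 2143.
Probability = 1 − 2143/100947 = 98804/100947.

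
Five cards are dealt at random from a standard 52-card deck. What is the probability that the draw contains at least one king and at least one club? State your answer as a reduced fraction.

229297/866320

There are C(52,5) = 2598960 possible draws.
By inclusion-exclusion on the complements, draws missing all kings or all clubs: C(48,5) + C(39,5) − C(36,5) = 1712304 + 575757 − 376992 = 1911069.
So draws with at least one of each: 2598960 − 1911069 = 687891, probability 687891/2598960 = 229297/866320.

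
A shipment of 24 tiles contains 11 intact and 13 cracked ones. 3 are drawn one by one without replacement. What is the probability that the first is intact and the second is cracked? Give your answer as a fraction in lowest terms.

Multiply the conditional probabilities at each draw: 11/24 · 13/23 = 143/552.

143/552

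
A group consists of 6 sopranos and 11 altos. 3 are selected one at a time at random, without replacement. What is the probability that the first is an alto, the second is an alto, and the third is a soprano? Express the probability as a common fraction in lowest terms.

Multiply the conditional probabilities at each draw: 11/17 · 10/16 · 6/15 = 660/4080 = 11/68.

11/68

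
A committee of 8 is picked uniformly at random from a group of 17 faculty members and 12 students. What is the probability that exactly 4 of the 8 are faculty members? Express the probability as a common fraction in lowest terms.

The sample space is all 8-subsets of the 29: C(29,8) = 4292145.
Selections with exactly 4 faculty members: choose 4 of the 17 faculty members and 4 of the 12 students, C(17,4)·C(12,4) = 2380·495 = 1178100.
Probability = 1178100/4292145 = 2380/8671.

2380/8671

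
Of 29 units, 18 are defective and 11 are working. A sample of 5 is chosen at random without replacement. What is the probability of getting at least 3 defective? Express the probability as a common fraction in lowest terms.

There are C(29,5) = 118755 ways to choose the 5.
Favorable selections (at least 3 defective): C(18,3)·C(11,2) + C(18,4)·C(11,1) + C(18,5)·C(11,0) = 44880 + 33660 + 8568 = 87108.
Probability = 87108/118755 = 4148/5655.

4148/5655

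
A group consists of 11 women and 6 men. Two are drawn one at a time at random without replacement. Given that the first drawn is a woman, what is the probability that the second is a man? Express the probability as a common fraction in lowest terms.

3/8

After removing one woman, 16 remain: 10 women and 6 men.
So the probability the next is a man is 6/16 = 3/8.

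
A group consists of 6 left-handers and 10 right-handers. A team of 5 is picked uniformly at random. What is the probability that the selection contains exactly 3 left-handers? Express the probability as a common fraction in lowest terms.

75/364

The sample space is all 5-subsets of the 16: C(16,5) = 4368.
Selections with exactly 3 left-handers: choose 3 of the 6 left-handers and 2 of the 10 right-handers, C(6,3)·C(10,2) = 20·45 = 900.
Probability = 900/4368 = 75/364.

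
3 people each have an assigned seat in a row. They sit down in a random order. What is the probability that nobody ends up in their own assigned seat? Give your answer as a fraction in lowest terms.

There are 3! = 6 seatings.
By inclusion-exclusion, seatings with no fixed points: C(3,0)·3! − C(3,1)·2! + C(3,2)·1! − C(3,3)·0! = 2.
Probability = 2/6 = 1/3.

1/3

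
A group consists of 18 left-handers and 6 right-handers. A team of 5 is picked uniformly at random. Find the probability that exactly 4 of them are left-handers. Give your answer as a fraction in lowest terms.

There are C(24,5) = 42504 ways to choose 5 from 24.
Selections with exactly 4 left-handers: choose 4 of the 18 left-handers and 1 of the 6 right-handers, C(18,4)·C(6,1) = 3060·6 = 18360.
Probability = 18360/42504 = 765/1771.

765/1771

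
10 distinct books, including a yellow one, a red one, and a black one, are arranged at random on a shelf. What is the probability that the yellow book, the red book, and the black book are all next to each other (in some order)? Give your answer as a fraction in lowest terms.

1/15

There are 10! = 3628800 arrangements.
Treat the three as one block: 8! placements × 3! orders within the block = 40320·6 = 241920.
Probability = 241920/3628800 = 1/15.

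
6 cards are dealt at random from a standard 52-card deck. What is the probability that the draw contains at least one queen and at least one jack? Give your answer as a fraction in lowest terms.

There are C(52,6) = 20358520 possible draws.
By inclusion-exclusion on the complements, draws missing all queens or all jacks: C(48,6) + C(48,6) − C(44,6) = 12271512 + 12271512 − 7059052 = 17483972.
So draws with at least one of each: 20358520 − 17483972 = 2874548, probability 2874548/20358520 = 718637/5089630.

718637/5089630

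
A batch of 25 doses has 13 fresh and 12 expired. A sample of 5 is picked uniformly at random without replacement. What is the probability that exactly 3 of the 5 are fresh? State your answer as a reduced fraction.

286/805

Total number of selections: C(25,5) = 53130.
Selections with exactly 3 fresh: choose 3 of the 13 fresh and 2 of the 12 expired, C(13,3)·C(12,2) = 286·66 = 18876.
Probability = 18876/53130 = 286/805.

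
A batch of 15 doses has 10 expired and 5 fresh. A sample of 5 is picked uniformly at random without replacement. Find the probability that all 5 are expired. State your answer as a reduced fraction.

There are C(15,5) = 3003 possible selections.
Selections with all expired: C(10,5) = 252.
Probability = 252/3003 = 12/143.

12/143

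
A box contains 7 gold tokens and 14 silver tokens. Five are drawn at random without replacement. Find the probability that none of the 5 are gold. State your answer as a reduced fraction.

There are C(21,5) = 20349 possible selections.
Selections with no gold (all silver): C(14,5) = 2002.
Probability = 2002/20349 = 286/2907.

286/2907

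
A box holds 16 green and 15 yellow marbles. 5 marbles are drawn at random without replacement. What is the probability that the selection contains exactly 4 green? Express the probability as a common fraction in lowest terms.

Total number of selections: C(31,5) = 169911.
Selections with exactly 4 green: choose 4 of the 16 green and 1 of the 15 yellow, C(16,4)·C(15,1) = 1820·15 = 27300.
Probability = 27300/169911 = 1300/8091.

1300/8091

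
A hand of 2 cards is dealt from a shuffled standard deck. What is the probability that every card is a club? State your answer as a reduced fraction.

There are C(52,2) = 1326 possible 2-card hands.
Hands that are all clubs: C(13,2) = 78.
Probability = 78/1326 = 1/17.

1/17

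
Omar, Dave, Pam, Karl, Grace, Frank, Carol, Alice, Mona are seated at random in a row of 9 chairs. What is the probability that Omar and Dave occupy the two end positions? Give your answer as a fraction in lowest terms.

1/36

There are 9! = 362880 arrangements.
Place Omar and Dave at the ends in 2 ways, arrange the remaining 7 in 7! = 5040 ways: 2·5040 = 10080.
Probability = 10080/362880 = 1/36.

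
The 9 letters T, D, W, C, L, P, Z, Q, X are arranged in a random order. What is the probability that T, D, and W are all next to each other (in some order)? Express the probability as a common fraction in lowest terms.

There are 9! = 362880 arrangements.
Treat the three as one block: 7! placements × 3! orders within the block = 5040·6 = 30240.
Probability = 30240/362880 = 1/12.

1/12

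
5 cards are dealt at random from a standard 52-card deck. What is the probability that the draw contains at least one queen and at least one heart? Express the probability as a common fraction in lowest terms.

229297/866320

There are C(52,5) = 2598960 possible draws.
By inclusion-exclusion on the complements, draws missing all queens or all hearts: C(48,5) + C(39,5) − C(36,5) = 1712304 + 575757 − 376992 = 1911069.
So draws with at least one of each: 2598960 − 1911069 = 687891, probability 687891/2598960 = 229297/866320.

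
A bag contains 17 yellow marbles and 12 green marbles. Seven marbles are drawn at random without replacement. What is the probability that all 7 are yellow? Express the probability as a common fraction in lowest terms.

374/30015

There are C(29,7) = 1560780 possible selections.
Selections with all yellow: C(17,7) = 19448.
Probability = 19448/1560780 = 374/30015.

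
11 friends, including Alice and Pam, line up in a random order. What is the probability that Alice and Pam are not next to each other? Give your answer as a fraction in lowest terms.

There are 11! = 39916800 arrangements.
Arrangements with Alice and Pam adjacent: 2·10! = 7257600.
So not adjacent: 39916800 − 7257600 = 32659200, probability 32659200/39916800 = 9/11.

9/11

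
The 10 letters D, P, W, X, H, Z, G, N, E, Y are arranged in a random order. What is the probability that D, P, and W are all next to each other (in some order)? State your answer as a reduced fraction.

There are 10! = 3628800 arrangements.
Treat the three as one block: 8! placements × 3! orders within the block = 40320·6 = 241920.
Probability = 241920/3628800 = 1/15.

1/15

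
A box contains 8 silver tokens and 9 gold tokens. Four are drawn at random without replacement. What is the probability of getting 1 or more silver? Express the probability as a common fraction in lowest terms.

Total selections: C(17,4) = 2380.
The complement is all 4 are gold: C(9,4) = 126.
Probability = 1 − 126/2380 = 2254/2380 = 161/170.

161/170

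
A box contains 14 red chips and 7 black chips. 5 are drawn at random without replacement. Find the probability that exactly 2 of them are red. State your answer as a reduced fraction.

455/2907

There are C(21,5) = 20349 ways to choose 5 from 21.
Selections with exactly 2 red: choose 2 of the 14 red and 3 of the 7 black, C(14,2)·C(7,3) = 91·35 = 3185.
Probability = 3185/20349 = 455/2907.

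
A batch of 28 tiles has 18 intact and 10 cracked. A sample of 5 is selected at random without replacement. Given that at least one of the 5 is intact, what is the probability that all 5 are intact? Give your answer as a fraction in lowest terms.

34/389

Work in counts. Selections with at least one intact: C(28,5) − C(10,5) = 98280 − 252 = 98028.
Of those, selections where all 5 are intact: C(18,5) = 8568.
Conditional probability = 8568/98028 = 34/389.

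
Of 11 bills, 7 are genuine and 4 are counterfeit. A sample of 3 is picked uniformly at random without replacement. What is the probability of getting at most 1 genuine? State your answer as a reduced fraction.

46/165

There are C(11,3) = 165 ways to choose the 3.
Favorable selections (at most 1 genuine): C(7,0)·C(4,3) + C(7,1)·C(4,2) = 4 + 42 = 46.
Probability = 46/165.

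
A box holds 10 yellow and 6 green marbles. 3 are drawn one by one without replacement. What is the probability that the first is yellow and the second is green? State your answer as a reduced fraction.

Multiply the conditional probabilities at each draw: 10/16 · 6/15 = 60/240 = 1/4.

1/4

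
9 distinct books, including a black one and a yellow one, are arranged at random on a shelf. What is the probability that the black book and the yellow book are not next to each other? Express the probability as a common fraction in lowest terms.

There are 9! = 362880 arrangements.
Arrangements with the black book and the yellow book adjacent: 2·8! = 80640.
So not adjacent: 362880 − 80640 = 282240, probability 282240/362880 = 7/9.

7/9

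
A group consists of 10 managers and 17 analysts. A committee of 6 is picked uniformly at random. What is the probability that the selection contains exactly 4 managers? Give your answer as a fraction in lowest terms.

952/9867

Total number of selections: C(27,6) = 296010.
Selections with exactly 4 managers: choose 4 of the 10 managers and 2 of the 17 analysts, C(10,4)·C(17,2) = 210·136 = 28560.
Probability = 28560/296010 = 952/9867.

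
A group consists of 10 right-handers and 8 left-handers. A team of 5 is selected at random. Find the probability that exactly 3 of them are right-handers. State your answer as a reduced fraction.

The sample space is all 5-subsets of the 18: C(18,5) = 8568.
Selections with exactly 3 right-handers: choose 3 of the 10 right-handers and 2 of the 8 left-handers, C(10,3)·C(8,2) = 120·28 = 3360.
Probability = 3360/8568 = 20/51.

20/51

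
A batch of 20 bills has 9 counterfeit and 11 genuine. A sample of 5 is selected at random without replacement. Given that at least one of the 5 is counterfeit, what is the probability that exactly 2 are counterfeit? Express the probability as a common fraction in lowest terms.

Work in counts. Selections with at least one counterfeit: C(20,5) − C(11,5) = 15504 − 462 = 15042.
Of those, selections where exactly 2 are counterfeit: C(9,2)·C(11,3) = 36·165 = 5940.
Conditional probability = 5940/15042 = 990/2507.

990/2507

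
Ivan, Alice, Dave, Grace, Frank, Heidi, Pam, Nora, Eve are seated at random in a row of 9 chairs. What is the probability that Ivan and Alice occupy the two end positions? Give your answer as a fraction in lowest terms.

There are 9! = 362880 arrangements.
Place Ivan and Alice at the ends in 2 ways, arrange the remaining 7 in 7! = 5040 ways: 2·5040 = 10080.
Probability = 10080/362880 = 1/36.

1/36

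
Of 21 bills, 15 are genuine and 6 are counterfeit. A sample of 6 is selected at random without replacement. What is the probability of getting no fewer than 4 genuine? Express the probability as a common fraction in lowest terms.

3107/3876

There are C(21,6) = 54264 ways to choose the 6.
Favorable selections (no fewer than 4 genuine): C(15,4)·C(6,2) + C(15,5)·C(6,1) + C(15,6)·C(6,0) = 20475 + 18018 + 5005 = 43498.
Probability = 43498/54264 = 3107/3876.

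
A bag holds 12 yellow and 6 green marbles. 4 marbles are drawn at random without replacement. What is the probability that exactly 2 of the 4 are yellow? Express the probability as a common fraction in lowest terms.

There are C(18,4) = 3060 ways to choose 4 from 18.
Selections with exactly 2 yellow: choose 2 of the 12 yellow and 2 of the 6 green, C(12,2)·C(6,2) = 66·15 = 990.
Probability = 990/3060 = 11/34.

11/34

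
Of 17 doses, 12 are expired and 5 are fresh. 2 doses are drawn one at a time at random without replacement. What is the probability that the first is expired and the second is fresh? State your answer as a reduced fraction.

Multiply the conditional probabilities at each draw: 12/17 · 5/16 = 60/272 = 15/68.

15/68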